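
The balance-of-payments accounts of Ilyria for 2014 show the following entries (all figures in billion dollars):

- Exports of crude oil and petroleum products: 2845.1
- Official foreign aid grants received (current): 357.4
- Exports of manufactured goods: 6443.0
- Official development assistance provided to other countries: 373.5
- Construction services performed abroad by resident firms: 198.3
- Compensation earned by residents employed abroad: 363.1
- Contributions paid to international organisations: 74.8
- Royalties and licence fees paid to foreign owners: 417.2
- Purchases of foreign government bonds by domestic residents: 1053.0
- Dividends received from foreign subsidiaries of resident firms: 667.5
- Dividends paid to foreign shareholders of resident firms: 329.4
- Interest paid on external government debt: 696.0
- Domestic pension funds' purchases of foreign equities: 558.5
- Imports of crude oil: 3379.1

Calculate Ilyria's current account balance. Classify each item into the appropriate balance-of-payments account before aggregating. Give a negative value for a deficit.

5604.4

Goods: -3379.1 + 6443.0 + 2845.1 = 5909.0
Services: -417.2 + 198.3 = -218.9
Primary income: -696.0 + 363.1 + 667.5 - 329.4 = 5.2
Secondary income: 357.4 - 74.8 - 373.5 = -90.9
Current account = 5909.0 + (-218.9) + 5.2 + (-90.9) = 5604.4
(Excluded from the current account — financial account: purchases of foreign government bonds by domestic residents 1053.0, domestic pension funds' purchases of foreign equities 558.5.)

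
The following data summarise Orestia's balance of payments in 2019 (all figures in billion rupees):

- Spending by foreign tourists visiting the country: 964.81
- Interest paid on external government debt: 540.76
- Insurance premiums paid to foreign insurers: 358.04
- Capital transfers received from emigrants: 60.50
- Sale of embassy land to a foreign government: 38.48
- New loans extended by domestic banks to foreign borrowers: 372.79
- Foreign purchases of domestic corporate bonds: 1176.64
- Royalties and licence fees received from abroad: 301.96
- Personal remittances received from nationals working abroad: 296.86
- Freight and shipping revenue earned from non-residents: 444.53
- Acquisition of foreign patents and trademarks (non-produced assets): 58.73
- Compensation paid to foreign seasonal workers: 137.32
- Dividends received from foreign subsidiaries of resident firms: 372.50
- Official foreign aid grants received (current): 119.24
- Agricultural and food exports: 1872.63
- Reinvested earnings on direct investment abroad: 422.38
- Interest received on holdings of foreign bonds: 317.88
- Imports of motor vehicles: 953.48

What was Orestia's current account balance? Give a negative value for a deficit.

3123.19

Goods: -953.48 + 1872.63 = 919.15
Services: 444.53 + 964.81 + 301.96 - 358.04 = 1353.26
Primary income: 317.88 + 372.50 + 422.38 - 540.76 - 137.32 = 434.68
Secondary income: 119.24 + 296.86 = 416.10
Current account = 919.15 + 1353.26 + 434.68 + 416.10 = 3123.19
(Excluded from the current account — capital account: capital transfers received from emigrants 60.50, sale of embassy land to a foreign government 38.48, acquisition of foreign patents and trademarks (non-produced assets) 58.73; financial account: new loans extended by domestic banks to foreign borrowers 372.79, foreign purchases of domestic corporate bonds 1176.64.)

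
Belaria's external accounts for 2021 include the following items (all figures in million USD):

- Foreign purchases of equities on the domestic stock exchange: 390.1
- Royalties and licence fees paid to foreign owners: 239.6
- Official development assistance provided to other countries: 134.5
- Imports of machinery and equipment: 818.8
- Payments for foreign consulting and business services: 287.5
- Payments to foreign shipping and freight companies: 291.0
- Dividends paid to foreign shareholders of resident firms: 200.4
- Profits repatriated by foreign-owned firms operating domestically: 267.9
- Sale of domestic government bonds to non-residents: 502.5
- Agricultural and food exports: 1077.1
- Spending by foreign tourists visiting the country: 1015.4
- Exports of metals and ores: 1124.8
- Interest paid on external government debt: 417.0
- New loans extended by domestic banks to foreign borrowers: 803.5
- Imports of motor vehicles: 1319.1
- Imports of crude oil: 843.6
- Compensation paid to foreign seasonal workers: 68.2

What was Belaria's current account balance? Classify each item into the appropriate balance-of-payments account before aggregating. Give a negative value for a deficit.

-1670.3

Goods: -818.8 - 1319.1 - 843.6 + 1124.8 + 1077.1 = -779.6
Services: 1015.4 - 291.0 - 239.6 - 287.5 = 197.3
Primary income: -267.9 - 200.4 - 417.0 - 68.2 = -953.5
Secondary income: -134.5
Current account = (-779.6) + 197.3 + (-953.5) + (-134.5) = -1670.3
(Excluded from the current account — financial account: foreign purchases of equities on the domestic stock exchange 390.1, sale of domestic government bonds to non-residents 502.5, new loans extended by domestic banks to foreign borrowers 803.5.)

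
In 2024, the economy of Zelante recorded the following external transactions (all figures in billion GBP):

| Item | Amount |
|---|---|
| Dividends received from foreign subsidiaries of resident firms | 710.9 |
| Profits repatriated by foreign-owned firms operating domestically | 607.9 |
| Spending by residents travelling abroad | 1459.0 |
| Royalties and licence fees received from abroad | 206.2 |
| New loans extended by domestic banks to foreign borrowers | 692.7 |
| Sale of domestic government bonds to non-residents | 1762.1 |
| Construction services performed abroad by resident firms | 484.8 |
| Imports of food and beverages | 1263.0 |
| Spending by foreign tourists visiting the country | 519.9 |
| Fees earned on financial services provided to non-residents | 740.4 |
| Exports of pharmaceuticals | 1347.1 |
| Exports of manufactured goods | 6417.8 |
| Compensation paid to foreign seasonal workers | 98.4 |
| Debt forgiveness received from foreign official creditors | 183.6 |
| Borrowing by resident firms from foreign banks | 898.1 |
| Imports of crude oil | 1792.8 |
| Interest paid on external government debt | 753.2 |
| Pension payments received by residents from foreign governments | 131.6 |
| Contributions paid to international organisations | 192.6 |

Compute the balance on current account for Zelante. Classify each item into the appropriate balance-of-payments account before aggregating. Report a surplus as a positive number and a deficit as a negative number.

Goods: -1263.0 - 1792.8 + 1347.1 + 6417.8 = 4709.1
Services: 740.4 + 206.2 + 484.8 - 1459.0 + 519.9 = 492.3
Primary income: -607.9 - 98.4 + 710.9 - 753.2 = -748.6
Secondary income: -192.6 + 131.6 = -61.0
Current account = 4709.1 + 492.3 + (-748.6) + (-61.0) = 4391.8
(Excluded from the current account — financial account: new loans extended by domestic banks to foreign borrowers 692.7, sale of domestic government bonds to non-residents 1762.1, borrowing by resident firms from foreign banks 898.1; capital account: debt forgiveness received from foreign official creditors 183.6.)

4391.8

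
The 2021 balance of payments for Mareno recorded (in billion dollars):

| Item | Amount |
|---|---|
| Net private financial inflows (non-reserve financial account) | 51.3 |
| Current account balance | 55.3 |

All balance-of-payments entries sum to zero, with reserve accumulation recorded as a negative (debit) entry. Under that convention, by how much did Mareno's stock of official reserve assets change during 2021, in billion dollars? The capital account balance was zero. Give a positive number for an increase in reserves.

106.6

Official reserve transactions balance = -(55.3 + 51.3) = -106.6
An accumulation of reserves is recorded as a debit (negative entry), so the change in the stock of reserves is the negative of that balance.
Change in official reserves = -(-106.6) = 106.6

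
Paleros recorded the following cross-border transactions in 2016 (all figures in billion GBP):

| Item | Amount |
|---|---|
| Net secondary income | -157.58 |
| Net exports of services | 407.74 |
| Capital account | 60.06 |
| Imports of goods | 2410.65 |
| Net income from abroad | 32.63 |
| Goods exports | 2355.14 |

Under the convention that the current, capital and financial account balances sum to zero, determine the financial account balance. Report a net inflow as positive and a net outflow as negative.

Goods balance = 2355.14 - 2410.65 = -55.51
Services balance = 407.74
Trade balance (goods + services) = -55.51 + 407.74 = 352.23
Net primary income = 32.63
Net secondary income = -157.58
Current account = 352.23 + 32.63 + (-157.58) = 227.28
Financial account = -(227.28 + 60.06) = -287.34

-287.34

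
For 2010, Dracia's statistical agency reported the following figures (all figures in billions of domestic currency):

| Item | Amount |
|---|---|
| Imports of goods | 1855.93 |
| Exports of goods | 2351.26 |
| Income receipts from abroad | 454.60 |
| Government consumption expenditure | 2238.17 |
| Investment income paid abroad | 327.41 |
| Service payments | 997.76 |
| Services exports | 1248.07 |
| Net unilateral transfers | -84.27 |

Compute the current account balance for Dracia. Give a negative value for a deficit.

Goods balance = 2351.26 - 1855.93 = 495.33
Services balance = 1248.07 - 997.76 = 250.31
Trade balance (goods + services) = 495.33 + 250.31 = 745.64
Net primary income = 454.60 - 327.41 = 127.19
Net secondary income = -84.27
Current account = 745.64 + 127.19 + (-84.27) = 788.56

788.56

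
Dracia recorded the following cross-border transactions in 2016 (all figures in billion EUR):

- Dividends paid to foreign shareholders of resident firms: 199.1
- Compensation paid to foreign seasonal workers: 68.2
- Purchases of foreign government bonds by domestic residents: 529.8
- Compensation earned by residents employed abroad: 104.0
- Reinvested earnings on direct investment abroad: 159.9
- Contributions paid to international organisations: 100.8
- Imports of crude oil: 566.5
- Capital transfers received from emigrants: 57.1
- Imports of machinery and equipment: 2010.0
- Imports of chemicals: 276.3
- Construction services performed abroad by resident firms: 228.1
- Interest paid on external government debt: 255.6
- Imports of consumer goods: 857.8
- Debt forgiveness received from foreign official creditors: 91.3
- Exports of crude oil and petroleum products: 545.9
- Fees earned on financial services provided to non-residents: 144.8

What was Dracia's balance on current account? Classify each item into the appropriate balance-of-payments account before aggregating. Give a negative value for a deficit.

Goods: -276.3 + 545.9 - 2010.0 - 566.5 - 857.8 = -3164.7
Services: 144.8 + 228.1 = 372.9
Primary income: 159.9 - 199.1 - 255.6 + 104.0 - 68.2 = -259.0
Secondary income: -100.8
Current account = (-3164.7) + 372.9 + (-259.0) + (-100.8) = -3151.6
(Excluded from the current account — financial account: purchases of foreign government bonds by domestic residents 529.8; capital account: capital transfers received from emigrants 57.1, debt forgiveness received from foreign official creditors 91.3.)

-3151.6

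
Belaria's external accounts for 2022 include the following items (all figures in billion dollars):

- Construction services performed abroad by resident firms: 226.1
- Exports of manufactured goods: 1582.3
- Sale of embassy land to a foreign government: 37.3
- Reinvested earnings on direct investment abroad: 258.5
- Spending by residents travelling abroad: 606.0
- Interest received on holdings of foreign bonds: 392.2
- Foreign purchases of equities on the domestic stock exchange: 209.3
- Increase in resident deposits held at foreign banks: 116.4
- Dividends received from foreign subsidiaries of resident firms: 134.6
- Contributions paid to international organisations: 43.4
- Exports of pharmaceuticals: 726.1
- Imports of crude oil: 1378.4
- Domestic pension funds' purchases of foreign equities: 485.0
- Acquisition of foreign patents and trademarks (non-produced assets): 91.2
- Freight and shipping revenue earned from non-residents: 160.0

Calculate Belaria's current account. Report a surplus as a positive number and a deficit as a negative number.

1452.0

Goods: -1378.4 + 1582.3 + 726.1 = 930.0
Services: -606.0 + 226.1 + 160.0 = -219.9
Primary income: 392.2 + 134.6 + 258.5 = 785.3
Secondary income: -43.4
Current account = 930.0 + (-219.9) + 785.3 + (-43.4) = 1452.0
(Excluded from the current account — capital account: sale of embassy land to a foreign government 37.3, acquisition of foreign patents and trademarks (non-produced assets) 91.2; financial account: foreign purchases of equities on the domestic stock exchange 209.3, increase in resident deposits held at foreign banks 116.4, domestic pension funds' purchases of foreign equities 485.0.)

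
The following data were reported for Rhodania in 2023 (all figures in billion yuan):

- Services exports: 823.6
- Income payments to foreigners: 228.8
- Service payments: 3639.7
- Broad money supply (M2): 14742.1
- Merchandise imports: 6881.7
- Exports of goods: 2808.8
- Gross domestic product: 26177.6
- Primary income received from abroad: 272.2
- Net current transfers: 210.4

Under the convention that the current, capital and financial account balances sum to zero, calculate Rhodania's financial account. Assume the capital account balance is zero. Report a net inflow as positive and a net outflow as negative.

Goods balance = 2808.8 - 6881.7 = -4072.9
Services balance = 823.6 - 3639.7 = -2816.1
Trade balance (goods + services) = -4072.9 + (-2816.1) = -6889.0
Net primary income = 272.2 - 228.8 = 43.4
Net secondary income = 210.4
Current account = -6889.0 + 43.4 + 210.4 = -6635.2
Financial account = -(-6635.2) = 6635.2

6635.2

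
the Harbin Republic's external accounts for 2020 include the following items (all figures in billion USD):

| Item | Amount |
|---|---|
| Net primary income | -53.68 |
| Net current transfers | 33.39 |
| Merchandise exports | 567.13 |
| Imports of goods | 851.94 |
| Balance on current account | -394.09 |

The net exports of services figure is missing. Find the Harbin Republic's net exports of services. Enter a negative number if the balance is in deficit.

-88.99

Current account = goods balance + services balance + net primary income + net secondary income
Sum of the known components = -305.10
Net exports of services = CA - (known components) = -394.09 - (-305.10) = -88.99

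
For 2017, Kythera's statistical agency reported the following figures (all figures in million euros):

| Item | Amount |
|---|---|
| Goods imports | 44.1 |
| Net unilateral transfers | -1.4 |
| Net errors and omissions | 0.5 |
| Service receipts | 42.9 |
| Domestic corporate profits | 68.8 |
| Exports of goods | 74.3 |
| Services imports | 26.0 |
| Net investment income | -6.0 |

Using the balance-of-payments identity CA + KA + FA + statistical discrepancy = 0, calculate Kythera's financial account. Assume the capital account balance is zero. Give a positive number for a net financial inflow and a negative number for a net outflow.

Goods balance = 74.3 - 44.1 = 30.2
Services balance = 42.9 - 26.0 = 16.9
Trade balance (goods + services) = 30.2 + 16.9 = 47.1
Net primary income = -6.0
Net secondary income = -1.4
Current account = 47.1 + (-6.0) + (-1.4) = 39.7
Financial account = -(39.7 + 0.5) = -40.2

-40.2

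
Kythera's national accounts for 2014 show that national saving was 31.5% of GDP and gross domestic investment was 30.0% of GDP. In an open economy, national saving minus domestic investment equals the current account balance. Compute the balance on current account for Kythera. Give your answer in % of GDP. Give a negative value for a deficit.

S - I = CA (net lending to the rest of the world).
CA = S - I = 31.5 - 30.0 = 1.5

1.5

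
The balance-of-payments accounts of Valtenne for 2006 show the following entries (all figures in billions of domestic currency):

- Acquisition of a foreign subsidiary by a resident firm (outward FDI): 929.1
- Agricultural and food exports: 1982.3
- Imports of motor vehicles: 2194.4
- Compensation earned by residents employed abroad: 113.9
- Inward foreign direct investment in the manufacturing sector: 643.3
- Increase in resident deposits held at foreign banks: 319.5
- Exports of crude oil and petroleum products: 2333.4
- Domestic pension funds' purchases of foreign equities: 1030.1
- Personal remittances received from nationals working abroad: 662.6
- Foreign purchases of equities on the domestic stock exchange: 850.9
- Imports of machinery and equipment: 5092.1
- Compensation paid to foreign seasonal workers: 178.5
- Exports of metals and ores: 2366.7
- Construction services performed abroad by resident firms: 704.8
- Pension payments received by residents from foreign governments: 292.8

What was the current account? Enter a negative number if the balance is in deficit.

991.5

Goods: 1982.3 + 2366.7 - 2194.4 - 5092.1 + 2333.4 = -604.1
Services: 704.8
Primary income: -178.5 + 113.9 = -64.6
Secondary income: 292.8 + 662.6 = 955.4
Current account = (-604.1) + 704.8 + (-64.6) + 955.4 = 991.5
(Excluded from the current account — financial account: acquisition of a foreign subsidiary by a resident firm (outward FDI) 929.1, inward foreign direct investment in the manufacturing sector 643.3, increase in resident deposits held at foreign banks 319.5, domestic pension funds' purchases of foreign equities 1030.1, foreign purchases of equities on the domestic stock exchange 850.9.)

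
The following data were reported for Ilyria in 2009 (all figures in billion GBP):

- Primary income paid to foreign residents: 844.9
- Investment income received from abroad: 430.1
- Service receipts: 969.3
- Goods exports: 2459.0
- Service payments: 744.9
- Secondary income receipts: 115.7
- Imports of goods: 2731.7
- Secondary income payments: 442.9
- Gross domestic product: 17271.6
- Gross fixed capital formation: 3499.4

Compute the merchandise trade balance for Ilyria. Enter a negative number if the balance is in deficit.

Goods balance = 2459.0 - 2731.7 = -272.7

-272.7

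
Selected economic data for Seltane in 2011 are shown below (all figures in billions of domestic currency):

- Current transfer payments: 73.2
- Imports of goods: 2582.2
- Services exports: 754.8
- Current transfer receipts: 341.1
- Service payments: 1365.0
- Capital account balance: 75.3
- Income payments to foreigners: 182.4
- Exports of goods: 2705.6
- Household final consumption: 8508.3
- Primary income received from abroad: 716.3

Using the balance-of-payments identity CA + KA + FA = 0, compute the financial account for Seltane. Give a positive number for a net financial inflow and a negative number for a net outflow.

-390.3

Goods balance = 2705.6 - 2582.2 = 123.4
Services balance = 754.8 - 1365.0 = -610.2
Trade balance (goods + services) = 123.4 + (-610.2) = -486.8
Net primary income = 716.3 - 182.4 = 533.9
Net secondary income = 341.1 - 73.2 = 267.9
Current account = -486.8 + 533.9 + 267.9 = 315.0
Financial account = -(315.0 + 75.3) = -390.3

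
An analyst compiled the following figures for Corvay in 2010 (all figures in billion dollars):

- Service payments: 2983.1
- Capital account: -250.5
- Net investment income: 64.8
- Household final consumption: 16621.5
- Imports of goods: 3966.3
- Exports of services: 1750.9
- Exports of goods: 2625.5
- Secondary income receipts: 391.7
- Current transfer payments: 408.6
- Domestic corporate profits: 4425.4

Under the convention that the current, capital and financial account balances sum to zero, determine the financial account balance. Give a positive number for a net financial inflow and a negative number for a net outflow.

2775.6

Goods balance = 2625.5 - 3966.3 = -1340.8
Services balance = 1750.9 - 2983.1 = -1232.2
Trade balance (goods + services) = -1340.8 + (-1232.2) = -2573.0
Net primary income = 64.8
Net secondary income = 391.7 - 408.6 = -16.9
Current account = -2573.0 + 64.8 + (-16.9) = -2525.1
Financial account = -(-2525.1 + (-250.5)) = 2775.6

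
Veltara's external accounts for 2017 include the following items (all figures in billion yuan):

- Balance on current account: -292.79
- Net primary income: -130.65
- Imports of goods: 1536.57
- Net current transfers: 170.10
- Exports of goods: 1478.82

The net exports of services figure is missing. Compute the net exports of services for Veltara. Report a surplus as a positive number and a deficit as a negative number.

-274.49

Current account = goods balance + services balance + net primary income + net secondary income
Sum of the known components = -18.30
Net exports of services = CA - (known components) = -292.79 - (-18.30) = -274.49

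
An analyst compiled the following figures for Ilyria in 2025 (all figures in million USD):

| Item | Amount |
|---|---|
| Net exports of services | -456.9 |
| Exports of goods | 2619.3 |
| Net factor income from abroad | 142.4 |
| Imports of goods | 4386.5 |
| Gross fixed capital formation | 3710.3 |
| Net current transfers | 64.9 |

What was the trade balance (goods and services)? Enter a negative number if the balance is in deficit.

-2224.1

Goods balance = 2619.3 - 4386.5 = -1767.2
Services balance = -456.9
Trade balance (goods + services) = -1767.2 + (-456.9) = -2224.1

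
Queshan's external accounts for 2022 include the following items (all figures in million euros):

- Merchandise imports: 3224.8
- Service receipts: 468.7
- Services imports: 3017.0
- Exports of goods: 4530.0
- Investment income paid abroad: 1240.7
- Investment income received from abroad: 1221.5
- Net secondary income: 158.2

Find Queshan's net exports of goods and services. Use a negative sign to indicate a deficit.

-1243.1

Goods balance = 4530.0 - 3224.8 = 1305.2
Services balance = 468.7 - 3017.0 = -2548.3
Trade balance (goods + services) = 1305.2 + (-2548.3) = -1243.1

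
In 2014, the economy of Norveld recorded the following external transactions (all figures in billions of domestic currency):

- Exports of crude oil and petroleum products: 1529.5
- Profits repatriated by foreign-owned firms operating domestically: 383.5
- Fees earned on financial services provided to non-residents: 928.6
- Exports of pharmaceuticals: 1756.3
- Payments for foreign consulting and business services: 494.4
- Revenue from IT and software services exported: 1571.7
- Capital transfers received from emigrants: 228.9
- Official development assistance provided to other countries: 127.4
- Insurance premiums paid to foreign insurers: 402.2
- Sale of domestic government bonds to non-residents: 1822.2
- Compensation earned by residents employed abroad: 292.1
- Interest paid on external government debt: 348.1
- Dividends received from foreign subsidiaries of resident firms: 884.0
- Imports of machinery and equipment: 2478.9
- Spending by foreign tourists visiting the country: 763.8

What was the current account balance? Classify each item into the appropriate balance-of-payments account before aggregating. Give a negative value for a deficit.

Goods: 1756.3 - 2478.9 + 1529.5 = 806.9
Services: -494.4 + 928.6 - 402.2 + 1571.7 + 763.8 = 2367.5
Primary income: -383.5 + 884.0 + 292.1 - 348.1 = 444.5
Secondary income: -127.4
Current account = 806.9 + 2367.5 + 444.5 + (-127.4) = 3491.5
(Excluded from the current account — capital account: capital transfers received from emigrants 228.9; financial account: sale of domestic government bonds to non-residents 1822.2.)

3491.5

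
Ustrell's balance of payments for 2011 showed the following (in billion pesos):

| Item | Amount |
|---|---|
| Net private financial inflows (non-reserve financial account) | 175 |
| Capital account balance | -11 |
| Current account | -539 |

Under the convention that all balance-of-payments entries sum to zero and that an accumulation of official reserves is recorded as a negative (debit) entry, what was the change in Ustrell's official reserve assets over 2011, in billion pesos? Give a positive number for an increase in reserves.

Official reserve transactions balance = -((-539) + (-11) + 175) = 375
An accumulation of reserves is recorded as a debit (negative entry), so the change in the stock of reserves is the negative of that balance.
Change in official reserves = -(375) = -375

-375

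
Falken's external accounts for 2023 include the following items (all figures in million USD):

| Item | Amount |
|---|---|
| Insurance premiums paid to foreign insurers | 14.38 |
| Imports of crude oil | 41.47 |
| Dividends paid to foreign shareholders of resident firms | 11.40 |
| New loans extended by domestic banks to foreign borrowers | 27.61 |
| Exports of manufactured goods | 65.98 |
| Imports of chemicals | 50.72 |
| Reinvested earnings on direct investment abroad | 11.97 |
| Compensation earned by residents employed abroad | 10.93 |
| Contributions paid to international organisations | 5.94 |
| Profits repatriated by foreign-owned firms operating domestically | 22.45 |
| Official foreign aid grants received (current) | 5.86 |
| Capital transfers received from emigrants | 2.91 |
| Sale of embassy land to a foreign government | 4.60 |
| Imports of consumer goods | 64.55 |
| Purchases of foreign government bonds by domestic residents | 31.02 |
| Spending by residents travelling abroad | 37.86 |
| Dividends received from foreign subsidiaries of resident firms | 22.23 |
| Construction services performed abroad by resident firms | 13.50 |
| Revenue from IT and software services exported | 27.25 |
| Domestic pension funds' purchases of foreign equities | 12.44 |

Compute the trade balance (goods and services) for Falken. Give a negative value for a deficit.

-102.25

Goods: 65.98 - 50.72 - 41.47 - 64.55 = -90.76
Services: 13.50 - 14.38 - 37.86 + 27.25 = -11.49
Trade balance = -90.76 + (-11.49) = -102.25
(Excluded from the trade balance — primary income: dividends paid to foreign shareholders of resident firms 11.40, reinvested earnings on direct investment abroad 11.97, compensation earned by residents employed abroad 10.93, profits repatriated by foreign-owned firms operating domestically 22.45, dividends received from foreign subsidiaries of resident firms 22.23; financial account: new loans extended by domestic banks to foreign borrowers 27.61, purchases of foreign government bonds by domestic residents 31.02, domestic pension funds' purchases of foreign equities 12.44; secondary income: contributions paid to international organisations 5.94, official foreign aid grants received (current) 5.86; capital account: capital transfers received from emigrants 2.91, sale of embassy land to a foreign government 4.60.)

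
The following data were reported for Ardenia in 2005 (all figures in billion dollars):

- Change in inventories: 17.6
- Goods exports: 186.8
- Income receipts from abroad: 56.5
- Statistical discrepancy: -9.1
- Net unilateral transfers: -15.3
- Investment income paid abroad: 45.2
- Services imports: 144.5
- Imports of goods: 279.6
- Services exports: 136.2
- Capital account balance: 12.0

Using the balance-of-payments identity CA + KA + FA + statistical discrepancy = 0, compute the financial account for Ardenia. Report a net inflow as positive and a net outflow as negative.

Goods balance = 186.8 - 279.6 = -92.8
Services balance = 136.2 - 144.5 = -8.3
Trade balance (goods + services) = -92.8 + (-8.3) = -101.1
Net primary income = 56.5 - 45.2 = 11.3
Net secondary income = -15.3
Current account = -101.1 + 11.3 + (-15.3) = -105.1
Financial account = -(-105.1 + 12.0 + (-9.1)) = 102.2

102.2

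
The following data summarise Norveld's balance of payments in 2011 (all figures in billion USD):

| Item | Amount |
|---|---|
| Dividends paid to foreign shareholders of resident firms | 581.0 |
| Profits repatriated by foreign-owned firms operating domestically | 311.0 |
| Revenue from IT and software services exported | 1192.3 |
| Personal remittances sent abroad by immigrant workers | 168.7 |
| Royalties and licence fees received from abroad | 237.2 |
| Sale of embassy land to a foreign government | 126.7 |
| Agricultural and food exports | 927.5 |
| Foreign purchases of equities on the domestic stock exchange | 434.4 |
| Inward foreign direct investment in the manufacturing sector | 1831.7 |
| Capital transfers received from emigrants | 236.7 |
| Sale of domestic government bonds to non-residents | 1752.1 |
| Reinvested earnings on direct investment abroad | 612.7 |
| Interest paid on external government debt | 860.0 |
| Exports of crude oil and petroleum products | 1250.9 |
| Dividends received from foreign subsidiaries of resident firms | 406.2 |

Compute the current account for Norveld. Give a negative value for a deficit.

2706.1

Goods: 927.5 + 1250.9 = 2178.4
Services: 1192.3 + 237.2 = 1429.5
Primary income: 612.7 - 311.0 - 581.0 + 406.2 - 860.0 = -733.1
Secondary income: -168.7
Current account = 2178.4 + 1429.5 + (-733.1) + (-168.7) = 2706.1
(Excluded from the current account — capital account: sale of embassy land to a foreign government 126.7, capital transfers received from emigrants 236.7; financial account: foreign purchases of equities on the domestic stock exchange 434.4, inward foreign direct investment in the manufacturing sector 1831.7, sale of domestic government bonds to non-residents 1752.1.)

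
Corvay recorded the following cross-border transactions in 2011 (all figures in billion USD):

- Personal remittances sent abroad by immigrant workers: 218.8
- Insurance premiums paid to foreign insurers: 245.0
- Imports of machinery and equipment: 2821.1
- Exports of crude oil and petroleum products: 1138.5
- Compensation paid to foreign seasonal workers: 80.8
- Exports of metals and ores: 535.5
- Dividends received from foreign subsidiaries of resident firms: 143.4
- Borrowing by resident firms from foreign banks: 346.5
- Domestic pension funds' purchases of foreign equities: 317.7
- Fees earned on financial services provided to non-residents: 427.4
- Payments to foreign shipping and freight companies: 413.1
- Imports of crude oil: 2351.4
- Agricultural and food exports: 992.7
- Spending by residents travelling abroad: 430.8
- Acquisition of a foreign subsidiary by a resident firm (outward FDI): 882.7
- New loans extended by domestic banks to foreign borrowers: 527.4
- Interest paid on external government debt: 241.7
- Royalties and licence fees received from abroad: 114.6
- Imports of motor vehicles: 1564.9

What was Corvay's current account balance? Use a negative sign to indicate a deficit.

Goods: 1138.5 - 2351.4 + 992.7 - 2821.1 - 1564.9 + 535.5 = -4070.7
Services: 427.4 + 114.6 - 413.1 - 245.0 - 430.8 = -546.9
Primary income: -241.7 + 143.4 - 80.8 = -179.1
Secondary income: -218.8
Current account = (-4070.7) + (-546.9) + (-179.1) + (-218.8) = -5015.5
(Excluded from the current account — financial account: borrowing by resident firms from foreign banks 346.5, domestic pension funds' purchases of foreign equities 317.7, acquisition of a foreign subsidiary by a resident firm (outward FDI) 882.7, new loans extended by domestic banks to foreign borrowers 527.4.)

-5015.5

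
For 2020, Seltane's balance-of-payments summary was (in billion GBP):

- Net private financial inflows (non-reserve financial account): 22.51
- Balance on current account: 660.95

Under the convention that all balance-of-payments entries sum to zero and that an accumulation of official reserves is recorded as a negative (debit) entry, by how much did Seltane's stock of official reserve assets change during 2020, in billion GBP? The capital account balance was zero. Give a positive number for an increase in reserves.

683.46

Official reserve transactions balance = -(660.95 + 22.51) = -683.46
An accumulation of reserves is recorded as a debit (negative entry), so the change in the stock of reserves is the negative of that balance.
Change in official reserves = -(-683.46) = 683.46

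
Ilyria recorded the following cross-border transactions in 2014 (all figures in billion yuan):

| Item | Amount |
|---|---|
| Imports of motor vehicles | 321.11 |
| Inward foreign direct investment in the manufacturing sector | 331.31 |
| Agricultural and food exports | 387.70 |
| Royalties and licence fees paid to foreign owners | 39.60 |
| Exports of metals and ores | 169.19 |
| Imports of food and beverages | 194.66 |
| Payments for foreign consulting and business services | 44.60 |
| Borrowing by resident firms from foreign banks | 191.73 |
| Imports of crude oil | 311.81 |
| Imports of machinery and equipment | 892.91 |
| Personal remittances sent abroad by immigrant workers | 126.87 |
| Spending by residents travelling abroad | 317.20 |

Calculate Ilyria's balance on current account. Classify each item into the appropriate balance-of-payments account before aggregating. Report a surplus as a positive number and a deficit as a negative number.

-1691.87

Goods: -311.81 - 194.66 + 387.70 - 892.91 - 321.11 + 169.19 = -1163.60
Services: -317.20 - 39.60 - 44.60 = -401.40
Secondary income: -126.87
Current account = (-1163.60) + (-401.40) + (-126.87) = -1691.87
(Excluded from the current account — financial account: inward foreign direct investment in the manufacturing sector 331.31, borrowing by resident firms from foreign banks 191.73.)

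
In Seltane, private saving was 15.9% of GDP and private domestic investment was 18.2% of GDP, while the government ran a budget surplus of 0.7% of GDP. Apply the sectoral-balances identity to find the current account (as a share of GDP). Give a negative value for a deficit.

-1.6

By the sectoral-balances identity, CA = (S_private - I) + (T - G).
Private balance = 15.9 - 18.2 = -2.3
Government balance (T - G) = 0.7
CA = -2.3 + 0.7 = -1.6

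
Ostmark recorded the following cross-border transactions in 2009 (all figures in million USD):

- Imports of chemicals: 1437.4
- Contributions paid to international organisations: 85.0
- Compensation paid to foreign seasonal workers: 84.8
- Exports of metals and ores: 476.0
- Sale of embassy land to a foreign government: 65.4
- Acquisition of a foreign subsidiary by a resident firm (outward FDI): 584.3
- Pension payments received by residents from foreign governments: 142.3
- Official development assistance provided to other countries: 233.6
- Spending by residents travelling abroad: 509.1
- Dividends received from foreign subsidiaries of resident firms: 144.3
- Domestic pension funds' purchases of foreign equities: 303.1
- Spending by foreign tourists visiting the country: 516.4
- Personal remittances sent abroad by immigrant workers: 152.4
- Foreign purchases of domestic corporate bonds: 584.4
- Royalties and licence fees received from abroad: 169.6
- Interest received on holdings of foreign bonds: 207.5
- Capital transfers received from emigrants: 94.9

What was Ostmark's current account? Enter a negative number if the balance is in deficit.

Goods: 476.0 - 1437.4 = -961.4
Services: 516.4 - 509.1 + 169.6 = 176.9
Primary income: 207.5 - 84.8 + 144.3 = 267.0
Secondary income: -152.4 - 233.6 + 142.3 - 85.0 = -328.7
Current account = (-961.4) + 176.9 + 267.0 + (-328.7) = -846.2
(Excluded from the current account — capital account: sale of embassy land to a foreign government 65.4, capital transfers received from emigrants 94.9; financial account: acquisition of a foreign subsidiary by a resident firm (outward FDI) 584.3, domestic pension funds' purchases of foreign equities 303.1, foreign purchases of domestic corporate bonds 584.4.)

-846.2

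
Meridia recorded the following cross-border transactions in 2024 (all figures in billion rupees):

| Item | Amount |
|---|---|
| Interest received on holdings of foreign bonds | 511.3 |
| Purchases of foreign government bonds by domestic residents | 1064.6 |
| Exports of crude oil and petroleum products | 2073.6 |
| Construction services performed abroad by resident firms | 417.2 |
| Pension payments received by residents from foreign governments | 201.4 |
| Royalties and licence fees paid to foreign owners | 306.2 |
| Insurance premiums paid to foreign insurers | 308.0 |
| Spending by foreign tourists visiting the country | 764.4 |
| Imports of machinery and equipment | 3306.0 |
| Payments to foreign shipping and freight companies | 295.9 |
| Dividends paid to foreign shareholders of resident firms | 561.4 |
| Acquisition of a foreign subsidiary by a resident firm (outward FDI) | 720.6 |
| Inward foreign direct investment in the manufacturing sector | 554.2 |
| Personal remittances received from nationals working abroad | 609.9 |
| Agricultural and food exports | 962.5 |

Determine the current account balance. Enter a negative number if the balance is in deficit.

Goods: 962.5 - 3306.0 + 2073.6 = -269.9
Services: -306.2 + 764.4 - 295.9 + 417.2 - 308.0 = 271.5
Primary income: -561.4 + 511.3 = -50.1
Secondary income: 609.9 + 201.4 = 811.3
Current account = (-269.9) + 271.5 + (-50.1) + 811.3 = 762.8
(Excluded from the current account — financial account: purchases of foreign government bonds by domestic residents 1064.6, acquisition of a foreign subsidiary by a resident firm (outward FDI) 720.6, inward foreign direct investment in the manufacturing sector 554.2.)

762.8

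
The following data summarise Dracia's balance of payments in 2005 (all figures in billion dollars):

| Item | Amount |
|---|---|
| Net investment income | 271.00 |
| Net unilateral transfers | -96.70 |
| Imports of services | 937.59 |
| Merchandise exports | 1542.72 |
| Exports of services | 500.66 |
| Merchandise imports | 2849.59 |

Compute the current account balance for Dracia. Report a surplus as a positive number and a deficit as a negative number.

Goods balance = 1542.72 - 2849.59 = -1306.87
Services balance = 500.66 - 937.59 = -436.93
Trade balance (goods + services) = -1306.87 + (-436.93) = -1743.80
Net primary income = 271.00
Net secondary income = -96.70
Current account = -1743.80 + 271.00 + (-96.70) = -1569.50

-1569.50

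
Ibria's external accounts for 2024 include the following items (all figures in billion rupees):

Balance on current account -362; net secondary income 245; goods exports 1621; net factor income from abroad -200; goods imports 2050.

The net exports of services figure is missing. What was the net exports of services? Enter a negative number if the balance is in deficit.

22

Current account = goods balance + services balance + net primary income + net secondary income
Sum of the known components = -384
Net exports of services = CA - (known components) = -362 - (-384) = 22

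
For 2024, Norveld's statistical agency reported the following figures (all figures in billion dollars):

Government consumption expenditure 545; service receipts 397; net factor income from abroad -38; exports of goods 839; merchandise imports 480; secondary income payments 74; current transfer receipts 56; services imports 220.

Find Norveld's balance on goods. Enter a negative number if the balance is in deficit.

359

Goods balance = 839 - 480 = 359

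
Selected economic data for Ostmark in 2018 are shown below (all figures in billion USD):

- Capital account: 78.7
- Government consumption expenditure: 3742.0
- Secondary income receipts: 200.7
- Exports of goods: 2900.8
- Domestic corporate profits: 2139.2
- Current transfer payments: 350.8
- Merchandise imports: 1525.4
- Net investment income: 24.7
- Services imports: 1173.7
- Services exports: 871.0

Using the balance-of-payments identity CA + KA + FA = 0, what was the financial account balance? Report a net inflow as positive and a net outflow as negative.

-1026.0

Goods balance = 2900.8 - 1525.4 = 1375.4
Services balance = 871.0 - 1173.7 = -302.7
Trade balance (goods + services) = 1375.4 + (-302.7) = 1072.7
Net primary income = 24.7
Net secondary income = 200.7 - 350.8 = -150.1
Current account = 1072.7 + 24.7 + (-150.1) = 947.3
Financial account = -(947.3 + 78.7) = -1026.0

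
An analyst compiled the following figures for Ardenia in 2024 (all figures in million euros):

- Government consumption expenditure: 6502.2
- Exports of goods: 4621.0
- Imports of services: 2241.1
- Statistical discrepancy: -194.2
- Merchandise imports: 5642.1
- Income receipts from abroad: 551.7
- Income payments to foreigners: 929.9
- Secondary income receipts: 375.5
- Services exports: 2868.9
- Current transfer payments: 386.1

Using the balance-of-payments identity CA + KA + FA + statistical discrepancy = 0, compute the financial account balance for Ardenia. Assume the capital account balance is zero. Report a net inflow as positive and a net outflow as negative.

Goods balance = 4621.0 - 5642.1 = -1021.1
Services balance = 2868.9 - 2241.1 = 627.8
Trade balance (goods + services) = -1021.1 + 627.8 = -393.3
Net primary income = 551.7 - 929.9 = -378.2
Net secondary income = 375.5 - 386.1 = -10.6
Current account = -393.3 + (-378.2) + (-10.6) = -782.1
Financial account = -(-782.1 + (-194.2)) = 976.3

976.3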